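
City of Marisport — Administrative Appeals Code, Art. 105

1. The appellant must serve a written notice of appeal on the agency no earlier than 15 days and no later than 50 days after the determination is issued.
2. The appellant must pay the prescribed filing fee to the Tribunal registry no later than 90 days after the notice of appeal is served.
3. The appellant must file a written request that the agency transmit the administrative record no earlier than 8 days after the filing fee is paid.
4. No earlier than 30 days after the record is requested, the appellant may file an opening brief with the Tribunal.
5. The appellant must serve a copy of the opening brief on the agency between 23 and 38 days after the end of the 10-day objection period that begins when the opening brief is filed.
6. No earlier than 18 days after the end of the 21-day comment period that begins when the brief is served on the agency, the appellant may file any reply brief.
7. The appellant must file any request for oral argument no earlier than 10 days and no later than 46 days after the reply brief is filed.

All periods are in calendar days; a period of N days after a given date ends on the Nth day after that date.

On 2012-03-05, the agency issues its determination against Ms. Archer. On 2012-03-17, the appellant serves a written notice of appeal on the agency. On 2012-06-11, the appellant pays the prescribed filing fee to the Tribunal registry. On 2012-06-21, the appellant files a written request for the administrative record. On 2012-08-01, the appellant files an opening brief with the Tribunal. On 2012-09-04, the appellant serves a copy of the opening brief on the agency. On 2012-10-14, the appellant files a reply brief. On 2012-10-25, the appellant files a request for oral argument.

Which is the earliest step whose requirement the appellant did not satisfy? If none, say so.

Step 1

Step 1 — 15 and 50 days from 2012-03-05 (when the determination is issued) are 2012-03-20 and 2012-04-24 respectively; 2012-03-17 is 3 days too early.
The analysis stops there.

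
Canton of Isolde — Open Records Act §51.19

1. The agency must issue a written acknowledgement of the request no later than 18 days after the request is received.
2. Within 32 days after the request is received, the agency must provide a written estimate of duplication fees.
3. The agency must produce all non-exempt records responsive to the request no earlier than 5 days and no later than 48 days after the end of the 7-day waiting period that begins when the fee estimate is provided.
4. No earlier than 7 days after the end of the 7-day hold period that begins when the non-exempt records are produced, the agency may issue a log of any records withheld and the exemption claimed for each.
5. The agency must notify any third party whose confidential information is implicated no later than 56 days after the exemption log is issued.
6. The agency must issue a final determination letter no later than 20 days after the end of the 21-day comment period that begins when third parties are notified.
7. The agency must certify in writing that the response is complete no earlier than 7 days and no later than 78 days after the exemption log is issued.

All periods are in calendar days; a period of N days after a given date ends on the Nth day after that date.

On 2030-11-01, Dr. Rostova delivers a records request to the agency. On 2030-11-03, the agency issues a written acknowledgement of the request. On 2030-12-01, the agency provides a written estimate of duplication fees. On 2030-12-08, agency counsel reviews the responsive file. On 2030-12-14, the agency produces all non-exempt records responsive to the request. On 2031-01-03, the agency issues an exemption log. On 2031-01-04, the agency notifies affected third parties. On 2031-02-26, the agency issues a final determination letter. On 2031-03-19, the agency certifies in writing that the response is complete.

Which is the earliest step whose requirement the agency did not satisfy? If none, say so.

Step 6

(1) due by 2030-11-01 + 18 days = 2030-11-19; 2030-11-03 is within that limit.
(2) due by 2030-11-01 + 32 days = 2030-12-03; done 2030-12-01 — timely.
(3) the permitted window runs from 2030-12-08 + 5 = 2030-12-13 to 2030-12-08 + 48 = 2031-01-25; done 2030-12-14, which is between those dates.
(4) permitted from 2030-12-21 + 7 days = 2030-12-28 onward; done 2031-01-03, after the minimum wait.
(5) due by 2031-01-03 + 56 days = 2031-02-28; 2031-01-04 is within that limit.
(6) due by 2031-01-25 + 20 days = 2031-02-14; 2031-02-26 misses that deadline by 12 days.
The analysis stops there.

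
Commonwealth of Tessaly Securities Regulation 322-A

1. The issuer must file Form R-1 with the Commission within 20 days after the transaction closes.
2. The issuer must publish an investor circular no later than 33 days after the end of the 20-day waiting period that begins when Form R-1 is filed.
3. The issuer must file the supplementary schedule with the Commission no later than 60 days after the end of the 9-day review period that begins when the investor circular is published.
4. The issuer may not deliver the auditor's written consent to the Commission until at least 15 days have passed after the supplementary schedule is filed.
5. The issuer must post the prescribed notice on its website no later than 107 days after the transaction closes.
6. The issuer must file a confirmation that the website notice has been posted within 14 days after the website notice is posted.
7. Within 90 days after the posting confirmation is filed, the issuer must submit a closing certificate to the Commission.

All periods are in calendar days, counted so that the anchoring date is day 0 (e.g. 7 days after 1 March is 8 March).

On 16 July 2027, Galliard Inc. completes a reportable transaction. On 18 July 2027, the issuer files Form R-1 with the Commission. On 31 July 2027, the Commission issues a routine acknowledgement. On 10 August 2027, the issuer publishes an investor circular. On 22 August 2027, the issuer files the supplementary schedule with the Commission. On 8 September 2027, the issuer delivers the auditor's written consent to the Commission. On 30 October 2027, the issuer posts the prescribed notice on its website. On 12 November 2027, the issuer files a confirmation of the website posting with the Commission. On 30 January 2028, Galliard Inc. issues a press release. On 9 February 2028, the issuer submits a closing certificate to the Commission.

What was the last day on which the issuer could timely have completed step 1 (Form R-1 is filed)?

Step 1 runs from 16 July 2027, when the transaction closes. 20 days after 16 July 2027 is 5 August 2027.

5 August 2027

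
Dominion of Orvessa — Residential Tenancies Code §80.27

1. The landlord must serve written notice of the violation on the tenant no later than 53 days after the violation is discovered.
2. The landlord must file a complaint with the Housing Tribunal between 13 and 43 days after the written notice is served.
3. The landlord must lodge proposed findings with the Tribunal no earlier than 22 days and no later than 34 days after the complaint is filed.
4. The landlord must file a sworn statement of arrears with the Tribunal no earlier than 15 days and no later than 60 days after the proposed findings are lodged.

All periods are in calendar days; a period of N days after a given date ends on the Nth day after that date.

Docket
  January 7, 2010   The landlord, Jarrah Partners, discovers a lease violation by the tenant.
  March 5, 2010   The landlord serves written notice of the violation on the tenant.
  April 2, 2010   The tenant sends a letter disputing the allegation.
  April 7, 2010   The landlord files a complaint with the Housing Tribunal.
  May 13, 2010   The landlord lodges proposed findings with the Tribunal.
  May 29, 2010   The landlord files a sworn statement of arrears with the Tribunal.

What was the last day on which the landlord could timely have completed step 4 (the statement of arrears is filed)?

July 12, 2010

Step 4 runs from May 13, 2010, when the proposed findings are lodged. The window is 15–60 days after May 13, 2010; it closes on July 12, 2010.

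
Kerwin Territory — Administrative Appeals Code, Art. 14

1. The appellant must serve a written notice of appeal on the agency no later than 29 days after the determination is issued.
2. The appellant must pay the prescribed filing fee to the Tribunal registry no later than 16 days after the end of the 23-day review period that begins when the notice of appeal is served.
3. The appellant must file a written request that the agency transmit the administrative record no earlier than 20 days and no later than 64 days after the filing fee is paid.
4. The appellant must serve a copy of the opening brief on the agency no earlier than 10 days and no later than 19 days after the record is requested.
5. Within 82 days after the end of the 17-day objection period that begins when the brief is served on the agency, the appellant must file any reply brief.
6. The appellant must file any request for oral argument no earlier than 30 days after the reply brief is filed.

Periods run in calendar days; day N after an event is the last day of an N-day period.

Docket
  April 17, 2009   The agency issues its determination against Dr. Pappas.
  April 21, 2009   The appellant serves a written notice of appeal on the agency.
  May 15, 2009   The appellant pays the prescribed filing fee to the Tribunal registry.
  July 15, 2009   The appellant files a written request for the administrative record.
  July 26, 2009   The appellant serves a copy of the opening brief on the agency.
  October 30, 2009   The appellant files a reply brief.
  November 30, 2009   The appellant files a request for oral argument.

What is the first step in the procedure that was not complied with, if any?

Step 1: 29 days after April 17, 2009 (when the determination is issued) is May 16, 2009; April 21, 2009 is within that limit.
Step 2: 16 days after May 14, 2009 (end of the 23-day review period, which began when the notice of appeal is served on April 21, 2009) is May 30, 2009; May 15, 2009 is within that limit.
Step 3: the window is 20–64 days after May 15, 2009 (when the filing fee is paid), so June 4, 2009 through July 18, 2009; done July 15, 2009, which is between those dates.
Step 4: the window is 10–19 days after July 15, 2009 (when the record is requested), so July 25, 2009 through August 3, 2009; done July 26, 2009 — within the window.
Step 5: 82 days after August 12, 2009 (end of the 17-day objection period, which began when the brief is served on the agency on July 26, 2009) is November 2, 2009; completed October 30, 2009, before the deadline.
Step 6: the earliest permitted date is 30 days after October 30, 2009 (when the reply brief is filed), i.e. November 29, 2009; November 30, 2009 is on or after that date.

None — every step was satisfied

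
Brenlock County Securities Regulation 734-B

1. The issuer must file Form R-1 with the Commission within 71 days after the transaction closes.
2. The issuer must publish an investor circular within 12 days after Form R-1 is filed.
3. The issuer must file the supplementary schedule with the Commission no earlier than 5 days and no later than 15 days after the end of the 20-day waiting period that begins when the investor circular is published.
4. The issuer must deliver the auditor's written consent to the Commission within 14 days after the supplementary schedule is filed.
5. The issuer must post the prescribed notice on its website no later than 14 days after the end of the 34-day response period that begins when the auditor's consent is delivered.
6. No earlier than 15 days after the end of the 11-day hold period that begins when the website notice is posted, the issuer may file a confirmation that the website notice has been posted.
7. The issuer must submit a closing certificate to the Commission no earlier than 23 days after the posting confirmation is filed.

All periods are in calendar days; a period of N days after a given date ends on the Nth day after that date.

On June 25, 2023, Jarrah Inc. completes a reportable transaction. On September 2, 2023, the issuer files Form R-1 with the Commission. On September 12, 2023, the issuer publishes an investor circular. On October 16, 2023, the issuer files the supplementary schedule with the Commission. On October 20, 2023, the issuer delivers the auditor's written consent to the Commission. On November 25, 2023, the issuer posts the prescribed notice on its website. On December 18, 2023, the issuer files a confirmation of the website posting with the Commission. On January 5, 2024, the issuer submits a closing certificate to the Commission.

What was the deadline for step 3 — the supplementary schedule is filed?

October 17, 2023

The investor circular is published on September 12, 2023; the 20-day waiting period therefore ends October 2, 2023, and step 3 runs from that date. The window is 5–15 days after October 2, 2023; it closes on October 17, 2023.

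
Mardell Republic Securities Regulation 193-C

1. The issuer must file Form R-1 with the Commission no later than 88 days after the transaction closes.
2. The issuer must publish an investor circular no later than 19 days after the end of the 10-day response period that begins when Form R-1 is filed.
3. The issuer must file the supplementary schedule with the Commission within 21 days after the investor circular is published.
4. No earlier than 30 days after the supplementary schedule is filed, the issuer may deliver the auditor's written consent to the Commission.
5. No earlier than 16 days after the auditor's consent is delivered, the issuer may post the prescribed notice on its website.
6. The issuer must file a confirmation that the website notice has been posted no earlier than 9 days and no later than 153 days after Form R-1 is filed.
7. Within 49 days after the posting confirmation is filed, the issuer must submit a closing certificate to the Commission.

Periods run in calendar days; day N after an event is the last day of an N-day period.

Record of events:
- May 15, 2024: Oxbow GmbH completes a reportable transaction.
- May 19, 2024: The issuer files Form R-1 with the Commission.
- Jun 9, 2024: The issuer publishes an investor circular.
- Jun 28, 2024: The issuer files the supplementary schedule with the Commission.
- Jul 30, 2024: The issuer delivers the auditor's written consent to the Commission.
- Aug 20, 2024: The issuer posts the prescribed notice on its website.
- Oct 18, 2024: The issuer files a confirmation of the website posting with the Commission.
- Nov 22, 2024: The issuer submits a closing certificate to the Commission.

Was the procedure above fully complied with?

(1) due by May 15, 2024 + 88 days = Aug 11, 2024; completed May 19, 2024, before the deadline.
(2) due by May 29, 2024 + 19 days = Jun 17, 2024; Jun 9, 2024 is within that limit.
(3) due by Jun 9, 2024 + 21 days = Jun 30, 2024; done Jun 28, 2024 — timely.
(4) permitted from Jun 28, 2024 + 30 days = Jul 28, 2024 onward; Jul 30, 2024 is on or after that date.
(5) permitted from Jul 30, 2024 + 16 days = Aug 15, 2024 onward; Aug 20, 2024 is on or after that date.
(6) the permitted window runs from May 19, 2024 + 9 = May 28, 2024 to May 19, 2024 + 153 = Oct 19, 2024; Oct 18, 2024 falls inside that range.
(7) due by Oct 18, 2024 + 49 days = Dec 6, 2024; Nov 22, 2024 is within that limit.

Yes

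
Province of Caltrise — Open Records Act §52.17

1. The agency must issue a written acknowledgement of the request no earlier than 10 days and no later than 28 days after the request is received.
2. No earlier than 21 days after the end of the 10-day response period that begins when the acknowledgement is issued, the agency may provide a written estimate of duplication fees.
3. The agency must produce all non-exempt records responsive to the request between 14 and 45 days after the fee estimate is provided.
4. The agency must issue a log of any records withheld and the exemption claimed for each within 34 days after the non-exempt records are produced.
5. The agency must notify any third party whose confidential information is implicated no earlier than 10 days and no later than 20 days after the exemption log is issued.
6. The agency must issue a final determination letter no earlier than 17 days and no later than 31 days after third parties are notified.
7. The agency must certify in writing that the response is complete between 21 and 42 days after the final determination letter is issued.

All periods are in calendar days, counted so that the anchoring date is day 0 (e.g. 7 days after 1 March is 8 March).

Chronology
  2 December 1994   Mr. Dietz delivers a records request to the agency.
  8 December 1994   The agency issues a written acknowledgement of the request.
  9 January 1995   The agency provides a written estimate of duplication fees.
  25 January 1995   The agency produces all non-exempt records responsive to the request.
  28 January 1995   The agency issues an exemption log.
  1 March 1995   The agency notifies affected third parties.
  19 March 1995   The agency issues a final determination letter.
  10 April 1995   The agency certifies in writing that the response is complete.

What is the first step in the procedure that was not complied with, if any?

(1) the permitted window runs from 2 December 1994 + 10 = 12 December 1994 to 2 December 1994 + 28 = 30 December 1994; done 8 December 1994 — 4 days before the window opened.

Step 1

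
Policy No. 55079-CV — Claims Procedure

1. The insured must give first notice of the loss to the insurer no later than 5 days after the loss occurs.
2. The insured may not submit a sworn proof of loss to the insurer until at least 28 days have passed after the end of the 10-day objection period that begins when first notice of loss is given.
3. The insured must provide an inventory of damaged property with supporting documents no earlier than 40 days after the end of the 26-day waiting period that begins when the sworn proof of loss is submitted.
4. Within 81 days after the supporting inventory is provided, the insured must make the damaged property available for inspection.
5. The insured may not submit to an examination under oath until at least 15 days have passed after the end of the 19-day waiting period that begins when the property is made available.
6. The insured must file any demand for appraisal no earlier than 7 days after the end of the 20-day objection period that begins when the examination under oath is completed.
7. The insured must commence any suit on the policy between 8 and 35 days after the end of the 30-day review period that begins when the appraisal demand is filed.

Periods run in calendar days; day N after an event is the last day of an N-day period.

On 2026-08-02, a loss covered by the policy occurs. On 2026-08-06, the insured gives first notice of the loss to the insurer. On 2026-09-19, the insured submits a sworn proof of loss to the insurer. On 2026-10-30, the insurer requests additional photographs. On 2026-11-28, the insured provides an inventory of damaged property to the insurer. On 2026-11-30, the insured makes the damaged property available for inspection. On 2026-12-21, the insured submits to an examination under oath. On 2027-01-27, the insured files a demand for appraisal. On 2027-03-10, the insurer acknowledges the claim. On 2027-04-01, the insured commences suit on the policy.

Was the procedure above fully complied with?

(1) due by 2026-08-02 + 5 days = 2026-08-07; done 2026-08-06 — timely.
(2) permitted from 2026-08-16 + 28 days = 2026-09-13 onward; done 2026-09-19, after the minimum wait.
(3) permitted from 2026-10-15 + 40 days = 2026-11-24 onward; 2026-11-28 is on or after that date.
(4) due by 2026-11-28 + 81 days = 2027-02-17; completed 2026-11-30, before the deadline.
(5) permitted from 2026-12-19 + 15 days = 2027-01-03 onward; 2026-12-21 is 13 days before the earliest permitted date.
Later steps need not be reached.

No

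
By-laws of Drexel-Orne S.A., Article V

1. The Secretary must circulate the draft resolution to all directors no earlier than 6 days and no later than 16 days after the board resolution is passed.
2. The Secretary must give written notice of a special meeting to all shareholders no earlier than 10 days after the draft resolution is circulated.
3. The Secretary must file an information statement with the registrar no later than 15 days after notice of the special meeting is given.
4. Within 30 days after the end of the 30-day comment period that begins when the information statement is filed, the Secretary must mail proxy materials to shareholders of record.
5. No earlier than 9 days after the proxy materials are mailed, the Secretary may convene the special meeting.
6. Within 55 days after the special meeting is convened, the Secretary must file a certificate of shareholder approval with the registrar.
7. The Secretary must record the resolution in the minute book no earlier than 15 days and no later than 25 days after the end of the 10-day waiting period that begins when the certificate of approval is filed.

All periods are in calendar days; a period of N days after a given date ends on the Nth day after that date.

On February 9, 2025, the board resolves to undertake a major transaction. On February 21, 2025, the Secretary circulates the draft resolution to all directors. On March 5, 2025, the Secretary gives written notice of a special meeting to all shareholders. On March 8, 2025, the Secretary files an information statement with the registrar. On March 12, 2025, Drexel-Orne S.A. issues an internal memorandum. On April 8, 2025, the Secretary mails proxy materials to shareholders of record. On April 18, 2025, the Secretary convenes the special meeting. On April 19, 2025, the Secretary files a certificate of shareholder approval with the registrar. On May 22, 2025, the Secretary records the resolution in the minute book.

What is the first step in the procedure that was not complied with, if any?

Step 1 — 6 and 16 days from February 9, 2025 (when the board resolution is passed) are February 15, 2025 and February 25, 2025 respectively; February 21, 2025 falls inside that range.
Step 2 — must wait 10 days from February 21, 2025 (when the draft resolution is circulated), so not before March 3, 2025; March 5, 2025 is on or after that date.
Step 3 — counting 15 days from March 5, 2025 (when notice of the special meeting is given) gives a deadline of March 20, 2025; March 8, 2025 is within that limit.
Step 4 — counting 30 days from April 7, 2025 (end of the 30-day comment period, which began when the information statement is filed on March 8, 2025) gives a deadline of May 7, 2025; April 8, 2025 is within that limit.
Step 5 — must wait 9 days from April 8, 2025 (when the proxy materials are mailed), so not before April 17, 2025; done April 18, 2025, after the minimum wait.
Step 6 — counting 55 days from April 18, 2025 (when the special meeting is convened) gives a deadline of June 12, 2025; completed April 19, 2025, before the deadline.
Step 7 — 15 and 25 days from April 29, 2025 (end of the 10-day waiting period, which began when the certificate of approval is filed on April 19, 2025) are May 14, 2025 and May 24, 2025 respectively; done May 22, 2025 — within the window.

None — every step was satisfied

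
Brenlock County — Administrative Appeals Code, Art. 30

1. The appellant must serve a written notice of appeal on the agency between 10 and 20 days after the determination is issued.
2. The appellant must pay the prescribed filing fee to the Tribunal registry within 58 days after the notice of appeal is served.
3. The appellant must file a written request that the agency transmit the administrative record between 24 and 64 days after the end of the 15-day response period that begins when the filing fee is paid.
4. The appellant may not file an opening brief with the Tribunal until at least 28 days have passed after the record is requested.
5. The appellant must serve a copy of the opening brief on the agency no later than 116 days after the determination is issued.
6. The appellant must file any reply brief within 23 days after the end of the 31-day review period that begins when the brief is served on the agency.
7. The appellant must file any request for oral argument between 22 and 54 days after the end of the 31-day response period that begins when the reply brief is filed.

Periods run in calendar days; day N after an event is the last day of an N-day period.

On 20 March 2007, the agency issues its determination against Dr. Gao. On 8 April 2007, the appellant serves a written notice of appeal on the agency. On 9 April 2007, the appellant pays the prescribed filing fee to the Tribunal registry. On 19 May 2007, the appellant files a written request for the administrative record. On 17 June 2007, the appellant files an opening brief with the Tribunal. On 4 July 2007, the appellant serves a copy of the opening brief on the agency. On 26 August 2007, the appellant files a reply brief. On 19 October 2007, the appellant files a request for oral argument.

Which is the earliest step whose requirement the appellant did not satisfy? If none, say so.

None — every step was satisfied

Step 1 — 10 and 20 days from 20 March 2007 (when the determination is issued) are 30 March 2007 and 9 April 2007 respectively; done 8 April 2007 — within the window.
Step 2 — counting 58 days from 8 April 2007 (when the notice of appeal is served) gives a deadline of 5 June 2007; done 9 April 2007 — timely.
Step 3 — 24 and 64 days from 24 April 2007 (end of the 15-day response period, which began when the filing fee is paid on 9 April 2007) are 18 May 2007 and 27 June 2007 respectively; done 19 May 2007, which is between those dates.
Step 4 — must wait 28 days from 19 May 2007 (when the record is requested), so not before 16 June 2007; done 17 June 2007 — permitted.
Step 5 — counting 116 days from 20 March 2007 (when the determination is issued) gives a deadline of 14 July 2007; done 4 July 2007 — timely.
Step 6 — counting 23 days from 4 August 2007 (end of the 31-day review period, which began when the brief is served on the agency on 4 July 2007) gives a deadline of 27 August 2007; done 26 August 2007 — timely.
Step 7 — 22 and 54 days from 26 September 2007 (end of the 31-day response period, which began when the reply brief is filed on 26 August 2007) are 18 October 2007 and 19 November 2007 respectively; 19 October 2007 falls inside that range.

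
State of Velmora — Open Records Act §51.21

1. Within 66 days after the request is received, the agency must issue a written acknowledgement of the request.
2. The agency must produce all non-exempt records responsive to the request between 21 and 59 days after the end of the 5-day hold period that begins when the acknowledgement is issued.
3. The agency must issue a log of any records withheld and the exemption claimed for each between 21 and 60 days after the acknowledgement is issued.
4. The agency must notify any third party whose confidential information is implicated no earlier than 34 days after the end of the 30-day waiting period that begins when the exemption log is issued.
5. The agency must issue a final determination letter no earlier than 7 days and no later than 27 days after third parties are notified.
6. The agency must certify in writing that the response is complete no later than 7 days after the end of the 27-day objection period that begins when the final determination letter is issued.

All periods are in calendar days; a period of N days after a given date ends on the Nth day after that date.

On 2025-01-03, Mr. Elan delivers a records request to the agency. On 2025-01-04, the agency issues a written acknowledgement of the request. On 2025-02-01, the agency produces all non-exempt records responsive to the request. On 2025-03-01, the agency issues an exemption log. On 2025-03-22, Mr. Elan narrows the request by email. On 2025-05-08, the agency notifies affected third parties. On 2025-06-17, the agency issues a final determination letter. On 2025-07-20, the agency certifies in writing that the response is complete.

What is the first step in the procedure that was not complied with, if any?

Step 5

Step 1 — counting 66 days from 2025-01-03 (when the request is received) gives a deadline of 2025-03-10; done 2025-01-04 — timely.
Step 2 — 21 and 59 days from 2025-01-09 (end of the 5-day hold period, which began when the acknowledgement is issued on 2025-01-04) are 2025-01-30 and 2025-03-09 respectively; 2025-02-01 falls inside that range.
Step 3 — 21 and 60 days from 2025-01-04 (when the acknowledgement is issued) are 2025-01-25 and 2025-03-05 respectively; 2025-03-01 falls inside that range.
Step 4 — must wait 34 days from 2025-03-31 (end of the 30-day waiting period, which began when the exemption log is issued on 2025-03-01), so not before 2025-05-04; 2025-05-08 is on or after that date.
Step 5 — 7 and 27 days from 2025-05-08 (when third parties are notified) are 2025-05-15 and 2025-06-04 respectively; 2025-06-17 is 13 days past the end of the window.
Later steps need not be reached.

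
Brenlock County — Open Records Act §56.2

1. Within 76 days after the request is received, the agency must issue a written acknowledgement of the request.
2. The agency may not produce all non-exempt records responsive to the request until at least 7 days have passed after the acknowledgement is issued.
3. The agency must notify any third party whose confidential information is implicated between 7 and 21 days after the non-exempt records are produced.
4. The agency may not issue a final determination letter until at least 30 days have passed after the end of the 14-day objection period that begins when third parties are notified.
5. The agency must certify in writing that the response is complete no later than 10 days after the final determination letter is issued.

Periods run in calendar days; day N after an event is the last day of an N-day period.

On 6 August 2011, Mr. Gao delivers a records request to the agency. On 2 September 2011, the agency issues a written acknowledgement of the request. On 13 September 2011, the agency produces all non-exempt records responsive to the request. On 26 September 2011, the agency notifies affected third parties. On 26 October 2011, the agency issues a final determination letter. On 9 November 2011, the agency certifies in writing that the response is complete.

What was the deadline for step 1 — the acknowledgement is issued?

21 October 2011

Step 1 runs from 6 August 2011, when the request is received. 76 days after 6 August 2011 is 21 October 2011.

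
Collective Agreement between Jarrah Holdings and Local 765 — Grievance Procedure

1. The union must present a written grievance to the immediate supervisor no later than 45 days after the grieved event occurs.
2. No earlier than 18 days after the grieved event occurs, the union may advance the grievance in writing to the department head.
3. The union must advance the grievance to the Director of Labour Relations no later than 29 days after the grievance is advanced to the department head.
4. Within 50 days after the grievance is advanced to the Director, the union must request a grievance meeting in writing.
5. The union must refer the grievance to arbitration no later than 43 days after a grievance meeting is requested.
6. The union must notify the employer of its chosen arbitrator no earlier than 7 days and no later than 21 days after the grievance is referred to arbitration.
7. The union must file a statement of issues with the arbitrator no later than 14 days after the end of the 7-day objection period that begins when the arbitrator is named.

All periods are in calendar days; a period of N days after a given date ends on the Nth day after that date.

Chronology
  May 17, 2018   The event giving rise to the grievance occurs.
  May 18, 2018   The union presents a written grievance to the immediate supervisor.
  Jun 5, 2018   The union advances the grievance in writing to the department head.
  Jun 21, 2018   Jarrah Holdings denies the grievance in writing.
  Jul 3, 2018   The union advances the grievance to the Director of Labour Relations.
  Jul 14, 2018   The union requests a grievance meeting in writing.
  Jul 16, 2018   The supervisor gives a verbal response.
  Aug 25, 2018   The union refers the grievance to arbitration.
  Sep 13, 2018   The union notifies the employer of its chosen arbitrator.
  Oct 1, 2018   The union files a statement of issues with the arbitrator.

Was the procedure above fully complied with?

Step 1: 45 days after May 17, 2018 (when the grieved event occurs) is Jul 1, 2018; done May 18, 2018 — timely.
Step 2: the earliest permitted date is 18 days after May 17, 2018 (when the grieved event occurs), i.e. Jun 4, 2018; done Jun 5, 2018, after the minimum wait.
Step 3: 29 days after Jun 5, 2018 (when the grievance is advanced to the department head) is Jul 4, 2018; Jul 3, 2018 is within that limit.
Step 4: 50 days after Jul 3, 2018 (when the grievance is advanced to the Director) is Aug 22, 2018; Jul 14, 2018 is within that limit.
Step 5: 43 days after Jul 14, 2018 (when a grievance meeting is requested) is Aug 26, 2018; Aug 25, 2018 is within that limit.
Step 6: the window is 7–21 days after Aug 25, 2018 (when the grievance is referred to arbitration), so Sep 1, 2018 through Sep 15, 2018; done Sep 13, 2018, which is between those dates.
Step 7: 14 days after Sep 20, 2018 (end of the 7-day objection period, which began when the arbitrator is named on Sep 13, 2018) is Oct 4, 2018; done Oct 1, 2018 — timely.

Yes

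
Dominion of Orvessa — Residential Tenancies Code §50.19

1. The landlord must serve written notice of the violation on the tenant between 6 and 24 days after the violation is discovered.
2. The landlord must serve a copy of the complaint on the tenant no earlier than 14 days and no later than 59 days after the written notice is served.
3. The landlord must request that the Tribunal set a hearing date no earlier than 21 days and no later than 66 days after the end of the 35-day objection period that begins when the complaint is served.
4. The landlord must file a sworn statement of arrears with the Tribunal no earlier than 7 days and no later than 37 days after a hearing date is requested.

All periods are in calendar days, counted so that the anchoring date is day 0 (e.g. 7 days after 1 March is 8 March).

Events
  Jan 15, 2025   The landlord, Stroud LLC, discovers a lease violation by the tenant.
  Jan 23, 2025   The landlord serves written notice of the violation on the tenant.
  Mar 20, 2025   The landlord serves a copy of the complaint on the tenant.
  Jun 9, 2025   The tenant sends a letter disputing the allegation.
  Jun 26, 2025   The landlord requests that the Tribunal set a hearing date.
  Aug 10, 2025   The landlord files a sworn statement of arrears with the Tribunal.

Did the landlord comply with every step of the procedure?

No

(1) the permitted window runs from Jan 15, 2025 + 6 = Jan 21, 2025 to Jan 15, 2025 + 24 = Feb 8, 2025; Jan 23, 2025 falls inside that range.
(2) the permitted window runs from Jan 23, 2025 + 14 = Feb 6, 2025 to Jan 23, 2025 + 59 = Mar 23, 2025; done Mar 20, 2025 — within the window.
(3) the permitted window runs from Apr 24, 2025 + 21 = May 15, 2025 to Apr 24, 2025 + 66 = Jun 29, 2025; done Jun 26, 2025 — within the window.
(4) the permitted window runs from Jun 26, 2025 + 7 = Jul 3, 2025 to Jun 26, 2025 + 37 = Aug 2, 2025; done Aug 10, 2025 — 8 days after the window closed.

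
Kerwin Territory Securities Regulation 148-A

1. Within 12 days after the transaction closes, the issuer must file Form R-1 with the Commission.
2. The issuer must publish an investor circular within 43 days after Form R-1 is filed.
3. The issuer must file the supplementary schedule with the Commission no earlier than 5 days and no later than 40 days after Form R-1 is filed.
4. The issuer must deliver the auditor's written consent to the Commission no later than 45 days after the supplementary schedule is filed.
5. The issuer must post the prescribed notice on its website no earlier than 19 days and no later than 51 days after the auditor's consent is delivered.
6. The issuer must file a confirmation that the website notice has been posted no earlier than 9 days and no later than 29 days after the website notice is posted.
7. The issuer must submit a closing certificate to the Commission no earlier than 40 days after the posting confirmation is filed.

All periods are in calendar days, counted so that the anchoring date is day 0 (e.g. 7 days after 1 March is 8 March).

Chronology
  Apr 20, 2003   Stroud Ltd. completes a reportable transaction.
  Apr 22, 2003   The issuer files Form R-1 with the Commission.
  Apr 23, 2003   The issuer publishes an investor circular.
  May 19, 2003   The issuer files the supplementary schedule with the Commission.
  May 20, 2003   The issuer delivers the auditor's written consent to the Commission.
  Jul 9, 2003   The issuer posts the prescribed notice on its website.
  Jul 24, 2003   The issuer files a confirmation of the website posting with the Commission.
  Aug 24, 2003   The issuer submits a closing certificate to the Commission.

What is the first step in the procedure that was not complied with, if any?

Step 7

Step 1: 12 days after Apr 20, 2003 (when the transaction closes) is May 2, 2003; done Apr 22, 2003 — timely.
Step 2: 43 days after Apr 22, 2003 (when Form R-1 is filed) is Jun 4, 2003; done Apr 23, 2003 — timely.
Step 3: the window is 5–40 days after Apr 22, 2003 (when Form R-1 is filed), so Apr 27, 2003 through Jun 1, 2003; done May 19, 2003, which is between those dates.
Step 4: 45 days after May 19, 2003 (when the supplementary schedule is filed) is Jul 3, 2003; May 20, 2003 is within that limit.
Step 5: the window is 19–51 days after May 20, 2003 (when the auditor's consent is delivered), so Jun 8, 2003 through Jul 10, 2003; Jul 9, 2003 falls inside that range.
Step 6: the window is 9–29 days after Jul 9, 2003 (when the website notice is posted), so Jul 18, 2003 through Aug 7, 2003; Jul 24, 2003 falls inside that range.
Step 7: the earliest permitted date is 40 days after Jul 24, 2003 (when the posting confirmation is filed), i.e. Sep 2, 2003; acted on Aug 24, 2003, 9 days prematurely.
That is the first point of non-compliance.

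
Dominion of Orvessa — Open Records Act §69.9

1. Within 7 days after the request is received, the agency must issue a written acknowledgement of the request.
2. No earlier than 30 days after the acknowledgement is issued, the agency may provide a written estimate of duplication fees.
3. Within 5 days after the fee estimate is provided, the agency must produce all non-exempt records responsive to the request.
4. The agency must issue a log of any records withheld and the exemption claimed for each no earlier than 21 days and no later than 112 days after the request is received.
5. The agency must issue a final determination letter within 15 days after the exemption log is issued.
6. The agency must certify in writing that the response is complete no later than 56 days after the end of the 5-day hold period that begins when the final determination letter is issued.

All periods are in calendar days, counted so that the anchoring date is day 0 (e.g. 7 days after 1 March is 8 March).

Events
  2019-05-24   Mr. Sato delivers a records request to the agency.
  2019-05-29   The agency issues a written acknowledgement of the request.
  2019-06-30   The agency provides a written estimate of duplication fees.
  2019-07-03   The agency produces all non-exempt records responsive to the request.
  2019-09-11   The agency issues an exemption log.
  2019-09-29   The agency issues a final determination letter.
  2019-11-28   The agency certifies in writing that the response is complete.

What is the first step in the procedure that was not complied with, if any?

(1) due by 2019-05-24 + 7 days = 2019-05-31; completed 2019-05-29, before the deadline.
(2) permitted from 2019-05-29 + 30 days = 2019-06-28 onward; done 2019-06-30 — permitted.
(3) due by 2019-06-30 + 5 days = 2019-07-05; done 2019-07-03 — timely.
(4) the permitted window runs from 2019-05-24 + 21 = 2019-06-14 to 2019-05-24 + 112 = 2019-09-13; done 2019-09-11, which is between those dates.
(5) due by 2019-09-11 + 15 days = 2019-09-26; not done until 2019-09-29, 3 days after the deadline.
The procedure was therefore not followed at step 5.

Step 5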